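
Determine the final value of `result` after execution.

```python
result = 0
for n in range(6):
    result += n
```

Let's trace through this code step by step.

Initialize: result = 0
Entering loop: for n in range(6):

After execution: result = 15
15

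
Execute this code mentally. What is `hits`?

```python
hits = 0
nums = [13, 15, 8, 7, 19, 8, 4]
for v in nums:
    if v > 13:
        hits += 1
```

Let's trace through this code step by step.

Initialize: hits = 0
Initialize: nums = [13, 15, 8, 7, 19, 8, 4]
Entering loop: for v in nums:

After execution: hits = 2
2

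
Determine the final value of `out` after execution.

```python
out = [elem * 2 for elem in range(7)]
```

Let's trace through this code step by step.

Initialize: out = [elem * 2 for elem in range(7)]

After execution: out = [0, 2, 4, 6, 8, 10, 12]
[0, 2, 4, 6, 8, 10, 12]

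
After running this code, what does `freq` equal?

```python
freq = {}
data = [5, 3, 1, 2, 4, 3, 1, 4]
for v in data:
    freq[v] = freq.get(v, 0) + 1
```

Let's trace through this code step by step.

Initialize: freq = {}
Initialize: data = [5, 3, 1, 2, 4, 3, 1, 4]
Entering loop: for v in data:

After execution: freq = {5: 1, 3: 2, 1: 2, 2: 1, 4: 2}
{5: 1, 3: 2, 1: 2, 2: 1, 4: 2}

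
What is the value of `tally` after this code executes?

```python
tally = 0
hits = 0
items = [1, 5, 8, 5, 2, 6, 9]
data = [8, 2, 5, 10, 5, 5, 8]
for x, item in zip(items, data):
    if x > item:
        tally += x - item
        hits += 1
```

Let's trace through this code step by step.

Initialize: tally = 0
Initialize: hits = 0
Initialize: items = [1, 5, 8, 5, 2, 6, 9]
Initialize: data = [8, 2, 5, 10, 5, 5, 8]
Entering loop: for x, item in zip(items, data):

After execution: tally = 8
8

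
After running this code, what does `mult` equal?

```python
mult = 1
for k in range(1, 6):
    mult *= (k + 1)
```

Let's trace through this code step by step.

Initialize: mult = 1
Entering loop: for k in range(1, 6):

After execution: mult = 720
720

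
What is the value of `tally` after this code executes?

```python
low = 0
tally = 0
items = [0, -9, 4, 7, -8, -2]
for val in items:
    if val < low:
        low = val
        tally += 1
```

Let's trace through this code step by step.

Initialize: low = 0
Initialize: tally = 0
Initialize: items = [0, -9, 4, 7, -8, -2]
Entering loop: for val in items:

After execution: tally = 1
1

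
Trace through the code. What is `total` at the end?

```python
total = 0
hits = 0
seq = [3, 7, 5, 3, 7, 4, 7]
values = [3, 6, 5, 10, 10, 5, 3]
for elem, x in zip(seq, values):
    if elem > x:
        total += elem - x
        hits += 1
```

Let's trace through this code step by step.

Initialize: total = 0
Initialize: hits = 0
Initialize: seq = [3, 7, 5, 3, 7, 4, 7]
Initialize: values = [3, 6, 5, 10, 10, 5, 3]
Entering loop: for elem, x in zip(seq, values):

After execution: total = 5
5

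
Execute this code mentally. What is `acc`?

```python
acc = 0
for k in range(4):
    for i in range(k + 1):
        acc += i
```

Let's trace through this code step by step.

Initialize: acc = 0
Entering loop: for k in range(4):

After execution: acc = 10
10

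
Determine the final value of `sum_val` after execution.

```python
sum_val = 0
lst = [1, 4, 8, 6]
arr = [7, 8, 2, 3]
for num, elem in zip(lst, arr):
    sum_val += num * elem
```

Let's trace through this code step by step.

Initialize: sum_val = 0
Initialize: lst = [1, 4, 8, 6]
Initialize: arr = [7, 8, 2, 3]
Entering loop: for num, elem in zip(lst, arr):

After execution: sum_val = 73
73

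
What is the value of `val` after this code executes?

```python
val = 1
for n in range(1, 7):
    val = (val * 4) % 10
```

Let's trace through this code step by step.

Initialize: val = 1
Entering loop: for n in range(1, 7):

After execution: val = 6
6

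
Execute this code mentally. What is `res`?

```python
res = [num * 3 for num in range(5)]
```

Let's trace through this code step by step.

Initialize: res = [num * 3 for num in range(5)]

After execution: res = [0, 3, 6, 9, 12]
[0, 3, 6, 9, 12]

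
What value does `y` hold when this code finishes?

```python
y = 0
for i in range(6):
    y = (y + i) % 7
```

Let's trace through this code step by step.

Initialize: y = 0
Entering loop: for i in range(6):

After execution: y = 1
1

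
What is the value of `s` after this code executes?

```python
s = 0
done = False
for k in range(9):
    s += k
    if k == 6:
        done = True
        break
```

Let's trace through this code step by step.

Initialize: s = 0
Initialize: done = False
Entering loop: for k in range(9):

After execution: s = 21
21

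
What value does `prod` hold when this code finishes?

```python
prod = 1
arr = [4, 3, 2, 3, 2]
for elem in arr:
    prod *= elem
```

Let's trace through this code step by step.

Initialize: prod = 1
Initialize: arr = [4, 3, 2, 3, 2]
Entering loop: for elem in arr:

After execution: prod = 144
144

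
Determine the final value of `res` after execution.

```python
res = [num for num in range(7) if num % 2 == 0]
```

Let's trace through this code step by step.

Initialize: res = [num for num in range(7) if num % 2 == 0]

After execution: res = [0, 2, 4, 6]
[0, 2, 4, 6]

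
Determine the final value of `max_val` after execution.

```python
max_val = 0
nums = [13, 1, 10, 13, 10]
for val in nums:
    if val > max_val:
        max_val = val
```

Let's trace through this code step by step.

Initialize: max_val = 0
Initialize: nums = [13, 1, 10, 13, 10]
Entering loop: for val in nums:

After execution: max_val = 13
13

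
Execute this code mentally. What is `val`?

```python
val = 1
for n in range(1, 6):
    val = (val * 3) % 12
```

Let's trace through this code step by step.

Initialize: val = 1
Entering loop: for n in range(1, 6):

After execution: val = 3
3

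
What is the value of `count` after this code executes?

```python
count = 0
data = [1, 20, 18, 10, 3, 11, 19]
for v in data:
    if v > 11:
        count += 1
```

Let's trace through this code step by step.

Initialize: count = 0
Initialize: data = [1, 20, 18, 10, 3, 11, 19]
Entering loop: for v in data:

After execution: count = 3
3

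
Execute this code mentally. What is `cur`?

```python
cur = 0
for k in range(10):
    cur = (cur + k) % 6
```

Let's trace through this code step by step.

Initialize: cur = 0
Entering loop: for k in range(10):

After execution: cur = 3
3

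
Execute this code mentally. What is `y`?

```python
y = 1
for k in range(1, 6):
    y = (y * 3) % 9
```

Let's trace through this code step by step.

Initialize: y = 1
Entering loop: for k in range(1, 6):

After execution: y = 0
0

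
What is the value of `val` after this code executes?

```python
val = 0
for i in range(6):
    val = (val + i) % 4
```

Let's trace through this code step by step.

Initialize: val = 0
Entering loop: for i in range(6):

After execution: val = 3
3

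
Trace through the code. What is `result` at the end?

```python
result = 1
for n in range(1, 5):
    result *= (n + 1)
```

Let's trace through this code step by step.

Initialize: result = 1
Entering loop: for n in range(1, 5):

After execution: result = 120
120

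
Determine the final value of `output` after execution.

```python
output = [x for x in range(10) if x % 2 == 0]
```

Let's trace through this code step by step.

Initialize: output = [x for x in range(10) if x % 2 == 0]

After execution: output = [0, 2, 4, 6, 8]
[0, 2, 4, 6, 8]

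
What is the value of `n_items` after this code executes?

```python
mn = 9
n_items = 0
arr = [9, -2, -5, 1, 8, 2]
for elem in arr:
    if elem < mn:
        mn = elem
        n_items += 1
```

Let's trace through this code step by step.

Initialize: mn = 9
Initialize: n_items = 0
Initialize: arr = [9, -2, -5, 1, 8, 2]
Entering loop: for elem in arr:

After execution: n_items = 2
2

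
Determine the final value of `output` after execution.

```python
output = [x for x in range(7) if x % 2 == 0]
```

Let's trace through this code step by step.

Initialize: output = [x for x in range(7) if x % 2 == 0]

After execution: output = [0, 2, 4, 6]
[0, 2, 4, 6]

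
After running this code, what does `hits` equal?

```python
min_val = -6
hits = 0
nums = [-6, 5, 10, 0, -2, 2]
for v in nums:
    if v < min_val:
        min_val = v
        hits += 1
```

Let's trace through this code step by step.

Initialize: min_val = -6
Initialize: hits = 0
Initialize: nums = [-6, 5, 10, 0, -2, 2]
Entering loop: for v in nums:

After execution: hits = 0
0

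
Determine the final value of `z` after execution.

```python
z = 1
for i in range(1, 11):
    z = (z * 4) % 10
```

Let's trace through this code step by step.

Initialize: z = 1
Entering loop: for i in range(1, 11):

After execution: z = 6
6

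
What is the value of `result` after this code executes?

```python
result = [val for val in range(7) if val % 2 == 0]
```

Let's trace through this code step by step.

Initialize: result = [val for val in range(7) if val % 2 == 0]

After execution: result = [0, 2, 4, 6]
[0, 2, 4, 6]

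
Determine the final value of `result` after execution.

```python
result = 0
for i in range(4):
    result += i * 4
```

Let's trace through this code step by step.

Initialize: result = 0
Entering loop: for i in range(4):

After execution: result = 24
24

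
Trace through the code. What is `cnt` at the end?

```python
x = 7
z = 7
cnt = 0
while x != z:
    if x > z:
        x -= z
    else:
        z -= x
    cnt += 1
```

Let's trace through this code step by step.

Initialize: x = 7
Initialize: z = 7
Initialize: cnt = 0
Entering loop: while x != z:

After execution: cnt = 0
0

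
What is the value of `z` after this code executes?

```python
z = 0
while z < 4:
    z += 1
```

Let's trace through this code step by step.

Initialize: z = 0
Entering loop: while z < 4:

After execution: z = 4
4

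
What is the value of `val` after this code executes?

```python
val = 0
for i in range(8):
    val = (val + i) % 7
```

Let's trace through this code step by step.

Initialize: val = 0
Entering loop: for i in range(8):

After execution: val = 0
0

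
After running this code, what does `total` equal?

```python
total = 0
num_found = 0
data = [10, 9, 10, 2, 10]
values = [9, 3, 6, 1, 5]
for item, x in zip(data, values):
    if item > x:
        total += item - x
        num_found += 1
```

Let's trace through this code step by step.

Initialize: total = 0
Initialize: num_found = 0
Initialize: data = [10, 9, 10, 2, 10]
Initialize: values = [9, 3, 6, 1, 5]
Entering loop: for item, x in zip(data, values):

After execution: total = 17
17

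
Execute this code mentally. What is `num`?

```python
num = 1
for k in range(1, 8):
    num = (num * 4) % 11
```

Let's trace through this code step by step.

Initialize: num = 1
Entering loop: for k in range(1, 8):

After execution: num = 5
5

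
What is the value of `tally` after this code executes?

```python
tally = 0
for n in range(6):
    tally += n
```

Let's trace through this code step by step.

Initialize: tally = 0
Entering loop: for n in range(6):

After execution: tally = 15
15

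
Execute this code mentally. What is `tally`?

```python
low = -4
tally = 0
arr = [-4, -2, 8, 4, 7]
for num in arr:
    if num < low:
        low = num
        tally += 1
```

Let's trace through this code step by step.

Initialize: low = -4
Initialize: tally = 0
Initialize: arr = [-4, -2, 8, 4, 7]
Entering loop: for num in arr:

After execution: tally = 0
0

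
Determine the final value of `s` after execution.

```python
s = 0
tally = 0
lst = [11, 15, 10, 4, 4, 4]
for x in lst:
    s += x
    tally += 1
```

Let's trace through this code step by step.

Initialize: s = 0
Initialize: tally = 0
Initialize: lst = [11, 15, 10, 4, 4, 4]
Entering loop: for x in lst:

After execution: s = 48
48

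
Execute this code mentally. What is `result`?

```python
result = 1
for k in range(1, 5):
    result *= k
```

Let's trace through this code step by step.

Initialize: result = 1
Entering loop: for k in range(1, 5):

After execution: result = 24
24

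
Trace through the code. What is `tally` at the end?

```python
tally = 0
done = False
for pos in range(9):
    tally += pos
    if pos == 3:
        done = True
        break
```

Let's trace through this code step by step.

Initialize: tally = 0
Initialize: done = False
Entering loop: for pos in range(9):

After execution: tally = 6
6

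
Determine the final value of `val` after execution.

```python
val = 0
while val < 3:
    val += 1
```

Let's trace through this code step by step.

Initialize: val = 0
Entering loop: while val < 3:

After execution: val = 3
3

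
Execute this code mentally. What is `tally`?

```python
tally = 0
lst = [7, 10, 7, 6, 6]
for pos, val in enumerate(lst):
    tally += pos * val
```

Let's trace through this code step by step.

Initialize: tally = 0
Initialize: lst = [7, 10, 7, 6, 6]
Entering loop: for pos, val in enumerate(lst):

After execution: tally = 66
66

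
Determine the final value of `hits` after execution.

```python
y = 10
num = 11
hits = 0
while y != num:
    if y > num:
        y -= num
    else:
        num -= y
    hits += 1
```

Let's trace through this code step by step.

Initialize: y = 10
Initialize: num = 11
Initialize: hits = 0
Entering loop: while y != num:

After execution: hits = 10
10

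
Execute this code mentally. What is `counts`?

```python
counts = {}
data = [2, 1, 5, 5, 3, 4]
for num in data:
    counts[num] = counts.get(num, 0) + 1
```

Let's trace through this code step by step.

Initialize: counts = {}
Initialize: data = [2, 1, 5, 5, 3, 4]
Entering loop: for num in data:

After execution: counts = {2: 1, 1: 1, 5: 2, 3: 1, 4: 1}
{2: 1, 1: 1, 5: 2, 3: 1, 4: 1}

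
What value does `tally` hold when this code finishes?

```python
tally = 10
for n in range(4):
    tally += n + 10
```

Let's trace through this code step by step.

Initialize: tally = 10
Entering loop: for n in range(4):

After execution: tally = 56
56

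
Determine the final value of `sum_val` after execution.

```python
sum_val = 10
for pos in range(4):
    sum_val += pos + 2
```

Let's trace through this code step by step.

Initialize: sum_val = 10
Entering loop: for pos in range(4):

After execution: sum_val = 24
24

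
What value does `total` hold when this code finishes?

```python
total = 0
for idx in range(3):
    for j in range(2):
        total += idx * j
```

Let's trace through this code step by step.

Initialize: total = 0
Entering loop: for idx in range(3):

After execution: total = 3
3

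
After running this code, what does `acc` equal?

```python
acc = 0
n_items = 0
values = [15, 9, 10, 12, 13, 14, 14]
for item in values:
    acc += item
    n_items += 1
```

Let's trace through this code step by step.

Initialize: acc = 0
Initialize: n_items = 0
Initialize: values = [15, 9, 10, 12, 13, 14, 14]
Entering loop: for item in values:

After execution: acc = 87
87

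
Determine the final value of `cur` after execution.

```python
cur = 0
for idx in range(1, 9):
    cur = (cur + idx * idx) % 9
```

Let's trace through this code step by step.

Initialize: cur = 0
Entering loop: for idx in range(1, 9):

After execution: cur = 6
6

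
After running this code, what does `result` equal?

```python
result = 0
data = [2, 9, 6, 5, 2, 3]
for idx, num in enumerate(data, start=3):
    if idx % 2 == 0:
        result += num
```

Let's trace through this code step by step.

Initialize: result = 0
Initialize: data = [2, 9, 6, 5, 2, 3]
Entering loop: for idx, num in enumerate(data, start=3):

After execution: result = 17
17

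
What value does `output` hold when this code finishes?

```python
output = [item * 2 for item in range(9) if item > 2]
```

Let's trace through this code step by step.

Initialize: output = [item * 2 for item in range(9) if item > 2]

After execution: output = [6, 8, 10, 12, 14, 16]
[6, 8, 10, 12, 14, 16]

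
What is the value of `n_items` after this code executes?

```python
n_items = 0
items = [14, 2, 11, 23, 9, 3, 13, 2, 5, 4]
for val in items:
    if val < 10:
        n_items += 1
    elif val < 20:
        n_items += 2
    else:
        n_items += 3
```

Let's trace through this code step by step.

Initialize: n_items = 0
Initialize: items = [14, 2, 11, 23, 9, 3, 13, 2, 5, 4]
Entering loop: for val in items:

After execution: n_items = 15
15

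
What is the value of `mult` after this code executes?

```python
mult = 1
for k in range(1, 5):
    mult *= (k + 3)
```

Let's trace through this code step by step.

Initialize: mult = 1
Entering loop: for k in range(1, 5):

After execution: mult = 840
840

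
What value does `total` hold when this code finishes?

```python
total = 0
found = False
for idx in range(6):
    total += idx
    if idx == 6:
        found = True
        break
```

Let's trace through this code step by step.

Initialize: total = 0
Initialize: found = False
Entering loop: for idx in range(6):

After execution: total = 15
15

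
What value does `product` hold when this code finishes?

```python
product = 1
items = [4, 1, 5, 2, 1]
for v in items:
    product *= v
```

Let's trace through this code step by step.

Initialize: product = 1
Initialize: items = [4, 1, 5, 2, 1]
Entering loop: for v in items:

After execution: product = 40
40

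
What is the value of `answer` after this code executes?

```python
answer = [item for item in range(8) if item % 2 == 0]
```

Let's trace through this code step by step.

Initialize: answer = [item for item in range(8) if item % 2 == 0]

After execution: answer = [0, 2, 4, 6]
[0, 2, 4, 6]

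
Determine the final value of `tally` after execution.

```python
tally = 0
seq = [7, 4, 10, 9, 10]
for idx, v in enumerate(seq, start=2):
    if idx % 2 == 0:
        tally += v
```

Let's trace through this code step by step.

Initialize: tally = 0
Initialize: seq = [7, 4, 10, 9, 10]
Entering loop: for idx, v in enumerate(seq, start=2):

After execution: tally = 27
27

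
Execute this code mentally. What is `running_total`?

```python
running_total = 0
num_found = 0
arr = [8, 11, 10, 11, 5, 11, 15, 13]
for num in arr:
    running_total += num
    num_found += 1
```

Let's trace through this code step by step.

Initialize: running_total = 0
Initialize: num_found = 0
Initialize: arr = [8, 11, 10, 11, 5, 11, 15, 13]
Entering loop: for num in arr:

After execution: running_total = 84
84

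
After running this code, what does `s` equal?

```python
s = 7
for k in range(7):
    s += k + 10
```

Let's trace through this code step by step.

Initialize: s = 7
Entering loop: for k in range(7):

After execution: s = 98
98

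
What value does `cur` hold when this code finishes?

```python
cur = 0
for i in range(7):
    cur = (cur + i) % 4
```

Let's trace through this code step by step.

Initialize: cur = 0
Entering loop: for i in range(7):

After execution: cur = 1
1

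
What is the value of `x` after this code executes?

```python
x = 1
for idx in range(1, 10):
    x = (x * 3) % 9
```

Let's trace through this code step by step.

Initialize: x = 1
Entering loop: for idx in range(1, 10):

After execution: x = 0
0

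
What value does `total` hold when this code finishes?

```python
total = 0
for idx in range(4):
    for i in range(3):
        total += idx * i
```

Let's trace through this code step by step.

Initialize: total = 0
Entering loop: for idx in range(4):

After execution: total = 18
18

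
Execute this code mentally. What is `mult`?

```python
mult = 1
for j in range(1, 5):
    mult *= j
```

Let's trace through this code step by step.

Initialize: mult = 1
Entering loop: for j in range(1, 5):

After execution: mult = 24
24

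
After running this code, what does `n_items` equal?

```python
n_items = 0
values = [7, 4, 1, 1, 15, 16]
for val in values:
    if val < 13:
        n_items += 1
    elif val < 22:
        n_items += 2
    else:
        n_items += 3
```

Let's trace through this code step by step.

Initialize: n_items = 0
Initialize: values = [7, 4, 1, 1, 15, 16]
Entering loop: for val in values:

After execution: n_items = 8
8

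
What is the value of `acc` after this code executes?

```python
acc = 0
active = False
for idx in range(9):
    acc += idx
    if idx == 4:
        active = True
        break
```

Let's trace through this code step by step.

Initialize: acc = 0
Initialize: active = False
Entering loop: for idx in range(9):

After execution: acc = 10
10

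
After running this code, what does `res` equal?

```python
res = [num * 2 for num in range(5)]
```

Let's trace through this code step by step.

Initialize: res = [num * 2 for num in range(5)]

After execution: res = [0, 2, 4, 6, 8]
[0, 2, 4, 6, 8]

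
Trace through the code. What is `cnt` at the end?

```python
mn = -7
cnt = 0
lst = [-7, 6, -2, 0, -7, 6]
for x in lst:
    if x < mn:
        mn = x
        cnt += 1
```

Let's trace through this code step by step.

Initialize: mn = -7
Initialize: cnt = 0
Initialize: lst = [-7, 6, -2, 0, -7, 6]
Entering loop: for x in lst:

After execution: cnt = 0
0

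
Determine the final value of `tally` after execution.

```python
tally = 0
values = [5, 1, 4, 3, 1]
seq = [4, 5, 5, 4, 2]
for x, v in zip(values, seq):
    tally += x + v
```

Let's trace through this code step by step.

Initialize: tally = 0
Initialize: values = [5, 1, 4, 3, 1]
Initialize: seq = [4, 5, 5, 4, 2]
Entering loop: for x, v in zip(values, seq):

After execution: tally = 34
34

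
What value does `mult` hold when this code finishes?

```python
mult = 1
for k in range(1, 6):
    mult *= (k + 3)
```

Let's trace through this code step by step.

Initialize: mult = 1
Entering loop: for k in range(1, 6):

After execution: mult = 6720
6720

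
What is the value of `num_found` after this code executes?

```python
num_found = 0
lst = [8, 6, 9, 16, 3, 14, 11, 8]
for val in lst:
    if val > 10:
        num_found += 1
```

Let's trace through this code step by step.

Initialize: num_found = 0
Initialize: lst = [8, 6, 9, 16, 3, 14, 11, 8]
Entering loop: for val in lst:

After execution: num_found = 3
3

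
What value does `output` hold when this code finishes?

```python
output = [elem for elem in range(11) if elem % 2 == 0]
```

Let's trace through this code step by step.

Initialize: output = [elem for elem in range(11) if elem % 2 == 0]

After execution: output = [0, 2, 4, 6, 8, 10]
[0, 2, 4, 6, 8, 10]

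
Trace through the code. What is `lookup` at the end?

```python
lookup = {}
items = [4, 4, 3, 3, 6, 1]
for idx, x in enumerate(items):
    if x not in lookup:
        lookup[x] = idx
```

Let's trace through this code step by step.

Initialize: lookup = {}
Initialize: items = [4, 4, 3, 3, 6, 1]
Entering loop: for idx, x in enumerate(items):

After execution: lookup = {4: 0, 3: 2, 6: 4, 1: 5}
{4: 0, 3: 2, 6: 4, 1: 5}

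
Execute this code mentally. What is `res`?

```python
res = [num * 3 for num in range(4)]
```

Let's trace through this code step by step.

Initialize: res = [num * 3 for num in range(4)]

After execution: res = [0, 3, 6, 9]
[0, 3, 6, 9]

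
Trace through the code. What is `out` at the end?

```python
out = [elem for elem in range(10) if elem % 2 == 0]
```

Let's trace through this code step by step.

Initialize: out = [elem for elem in range(10) if elem % 2 == 0]

After execution: out = [0, 2, 4, 6, 8]
[0, 2, 4, 6, 8]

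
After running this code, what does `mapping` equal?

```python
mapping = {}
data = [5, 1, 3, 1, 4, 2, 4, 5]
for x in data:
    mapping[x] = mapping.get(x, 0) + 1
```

Let's trace through this code step by step.

Initialize: mapping = {}
Initialize: data = [5, 1, 3, 1, 4, 2, 4, 5]
Entering loop: for x in data:

After execution: mapping = {5: 2, 1: 2, 3: 1, 4: 2, 2: 1}
{5: 2, 1: 2, 3: 1, 4: 2, 2: 1}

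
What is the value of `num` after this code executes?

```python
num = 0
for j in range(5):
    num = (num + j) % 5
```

Let's trace through this code step by step.

Initialize: num = 0
Entering loop: for j in range(5):

After execution: num = 0
0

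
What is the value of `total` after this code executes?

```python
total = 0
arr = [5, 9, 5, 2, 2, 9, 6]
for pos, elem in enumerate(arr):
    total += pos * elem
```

Let's trace through this code step by step.

Initialize: total = 0
Initialize: arr = [5, 9, 5, 2, 2, 9, 6]
Entering loop: for pos, elem in enumerate(arr):

After execution: total = 114
114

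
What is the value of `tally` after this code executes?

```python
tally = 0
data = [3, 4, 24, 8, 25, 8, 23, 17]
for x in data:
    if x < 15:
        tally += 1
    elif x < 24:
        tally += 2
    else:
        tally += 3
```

Let's trace through this code step by step.

Initialize: tally = 0
Initialize: data = [3, 4, 24, 8, 25, 8, 23, 17]
Entering loop: for x in data:

After execution: tally = 14
14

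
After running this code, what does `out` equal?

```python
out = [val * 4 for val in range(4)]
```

Let's trace through this code step by step.

Initialize: out = [val * 4 for val in range(4)]

After execution: out = [0, 4, 8, 12]
[0, 4, 8, 12]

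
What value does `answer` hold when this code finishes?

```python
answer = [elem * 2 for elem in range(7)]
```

Let's trace through this code step by step.

Initialize: answer = [elem * 2 for elem in range(7)]

After execution: answer = [0, 2, 4, 6, 8, 10, 12]
[0, 2, 4, 6, 8, 10, 12]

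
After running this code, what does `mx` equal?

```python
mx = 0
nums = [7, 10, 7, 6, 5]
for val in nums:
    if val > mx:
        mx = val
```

Let's trace through this code step by step.

Initialize: mx = 0
Initialize: nums = [7, 10, 7, 6, 5]
Entering loop: for val in nums:

After execution: mx = 10
10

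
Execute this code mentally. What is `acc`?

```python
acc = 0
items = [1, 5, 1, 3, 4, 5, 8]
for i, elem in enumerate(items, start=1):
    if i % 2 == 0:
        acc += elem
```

Let's trace through this code step by step.

Initialize: acc = 0
Initialize: items = [1, 5, 1, 3, 4, 5, 8]
Entering loop: for i, elem in enumerate(items, start=1):

After execution: acc = 13
13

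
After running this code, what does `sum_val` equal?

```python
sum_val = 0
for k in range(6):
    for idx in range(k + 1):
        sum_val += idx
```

Let's trace through this code step by step.

Initialize: sum_val = 0
Entering loop: for k in range(6):

After execution: sum_val = 35
35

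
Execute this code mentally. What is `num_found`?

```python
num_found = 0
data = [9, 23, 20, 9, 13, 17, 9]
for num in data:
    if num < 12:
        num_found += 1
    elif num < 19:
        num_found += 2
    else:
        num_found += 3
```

Let's trace through this code step by step.

Initialize: num_found = 0
Initialize: data = [9, 23, 20, 9, 13, 17, 9]
Entering loop: for num in data:

After execution: num_found = 13
13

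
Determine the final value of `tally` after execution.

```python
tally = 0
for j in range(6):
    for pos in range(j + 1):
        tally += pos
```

Let's trace through this code step by step.

Initialize: tally = 0
Entering loop: for j in range(6):

After execution: tally = 35
35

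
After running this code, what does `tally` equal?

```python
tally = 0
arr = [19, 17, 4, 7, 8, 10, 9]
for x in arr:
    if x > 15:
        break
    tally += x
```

Let's trace through this code step by step.

Initialize: tally = 0
Initialize: arr = [19, 17, 4, 7, 8, 10, 9]
Entering loop: for x in arr:

After execution: tally = 0
0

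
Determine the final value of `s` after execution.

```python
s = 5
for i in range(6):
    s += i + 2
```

Let's trace through this code step by step.

Initialize: s = 5
Entering loop: for i in range(6):

After execution: s = 32
32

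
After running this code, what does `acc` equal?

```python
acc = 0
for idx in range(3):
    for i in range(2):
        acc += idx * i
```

Let's trace through this code step by step.

Initialize: acc = 0
Entering loop: for idx in range(3):

After execution: acc = 3
3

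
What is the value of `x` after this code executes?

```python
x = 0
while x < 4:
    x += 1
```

Let's trace through this code step by step.

Initialize: x = 0
Entering loop: while x < 4:

After execution: x = 4
4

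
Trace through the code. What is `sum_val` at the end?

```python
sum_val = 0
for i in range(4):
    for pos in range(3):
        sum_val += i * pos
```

Let's trace through this code step by step.

Initialize: sum_val = 0
Entering loop: for i in range(4):

After execution: sum_val = 18
18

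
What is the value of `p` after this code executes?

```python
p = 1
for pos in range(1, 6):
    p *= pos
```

Let's trace through this code step by step.

Initialize: p = 1
Entering loop: for pos in range(1, 6):

After execution: p = 120
120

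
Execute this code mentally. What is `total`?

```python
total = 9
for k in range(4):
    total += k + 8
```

Let's trace through this code step by step.

Initialize: total = 9
Entering loop: for k in range(4):

After execution: total = 47
47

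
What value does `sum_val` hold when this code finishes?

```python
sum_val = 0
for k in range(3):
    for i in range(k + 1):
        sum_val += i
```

Let's trace through this code step by step.

Initialize: sum_val = 0
Entering loop: for k in range(3):

After execution: sum_val = 4
4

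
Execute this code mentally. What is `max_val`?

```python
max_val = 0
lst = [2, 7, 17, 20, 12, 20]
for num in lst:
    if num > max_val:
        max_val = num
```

Let's trace through this code step by step.

Initialize: max_val = 0
Initialize: lst = [2, 7, 17, 20, 12, 20]
Entering loop: for num in lst:

After execution: max_val = 20
20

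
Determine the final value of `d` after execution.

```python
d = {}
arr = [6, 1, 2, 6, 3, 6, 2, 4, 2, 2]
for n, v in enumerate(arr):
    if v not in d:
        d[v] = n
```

Let's trace through this code step by step.

Initialize: d = {}
Initialize: arr = [6, 1, 2, 6, 3, 6, 2, 4, 2, 2]
Entering loop: for n, v in enumerate(arr):

After execution: d = {6: 0, 1: 1, 2: 2, 3: 4, 4: 7}
{6: 0, 1: 1, 2: 2, 3: 4, 4: 7}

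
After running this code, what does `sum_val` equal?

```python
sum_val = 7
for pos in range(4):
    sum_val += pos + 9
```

Let's trace through this code step by step.

Initialize: sum_val = 7
Entering loop: for pos in range(4):

After execution: sum_val = 49
49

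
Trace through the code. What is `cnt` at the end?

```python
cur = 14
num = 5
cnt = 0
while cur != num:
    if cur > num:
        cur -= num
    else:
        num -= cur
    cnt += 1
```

Let's trace through this code step by step.

Initialize: cur = 14
Initialize: num = 5
Initialize: cnt = 0
Entering loop: while cur != num:

After execution: cnt = 6
6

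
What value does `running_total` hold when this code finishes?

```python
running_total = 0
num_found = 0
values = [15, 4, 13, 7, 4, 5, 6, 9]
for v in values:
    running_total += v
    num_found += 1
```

Let's trace through this code step by step.

Initialize: running_total = 0
Initialize: num_found = 0
Initialize: values = [15, 4, 13, 7, 4, 5, 6, 9]
Entering loop: for v in values:

After execution: running_total = 63
63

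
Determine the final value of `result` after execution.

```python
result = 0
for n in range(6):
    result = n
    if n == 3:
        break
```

Let's trace through this code step by step.

Initialize: result = 0
Entering loop: for n in range(6):

After execution: result = 3
3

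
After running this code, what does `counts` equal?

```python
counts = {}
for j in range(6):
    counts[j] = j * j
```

Let's trace through this code step by step.

Initialize: counts = {}
Entering loop: for j in range(6):

After execution: counts = {0: 0, 1: 1, 2: 4, 3: 9, 4: 16, 5: 25}
{0: 0, 1: 1, 2: 4, 3: 9, 4: 16, 5: 25}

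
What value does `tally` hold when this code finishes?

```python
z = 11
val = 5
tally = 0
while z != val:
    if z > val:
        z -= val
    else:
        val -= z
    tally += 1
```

Let's trace through this code step by step.

Initialize: z = 11
Initialize: val = 5
Initialize: tally = 0
Entering loop: while z != val:

After execution: tally = 6
6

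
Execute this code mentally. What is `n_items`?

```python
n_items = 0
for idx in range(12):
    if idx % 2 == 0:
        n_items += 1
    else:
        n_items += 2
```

Let's trace through this code step by step.

Initialize: n_items = 0
Entering loop: for idx in range(12):

After execution: n_items = 18
18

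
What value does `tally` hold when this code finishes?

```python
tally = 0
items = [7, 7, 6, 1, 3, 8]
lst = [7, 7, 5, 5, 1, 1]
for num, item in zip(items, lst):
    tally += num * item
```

Let's trace through this code step by step.

Initialize: tally = 0
Initialize: items = [7, 7, 6, 1, 3, 8]
Initialize: lst = [7, 7, 5, 5, 1, 1]
Entering loop: for num, item in zip(items, lst):

After execution: tally = 144
144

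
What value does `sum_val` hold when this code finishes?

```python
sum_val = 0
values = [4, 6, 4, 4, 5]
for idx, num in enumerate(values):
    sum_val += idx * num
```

Let's trace through this code step by step.

Initialize: sum_val = 0
Initialize: values = [4, 6, 4, 4, 5]
Entering loop: for idx, num in enumerate(values):

After execution: sum_val = 46
46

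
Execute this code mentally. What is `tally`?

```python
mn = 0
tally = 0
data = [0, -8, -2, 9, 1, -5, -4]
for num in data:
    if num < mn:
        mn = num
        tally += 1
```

Let's trace through this code step by step.

Initialize: mn = 0
Initialize: tally = 0
Initialize: data = [0, -8, -2, 9, 1, -5, -4]
Entering loop: for num in data:

After execution: tally = 1
1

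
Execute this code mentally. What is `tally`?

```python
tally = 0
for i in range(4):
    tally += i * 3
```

Let's trace through this code step by step.

Initialize: tally = 0
Entering loop: for i in range(4):

After execution: tally = 18
18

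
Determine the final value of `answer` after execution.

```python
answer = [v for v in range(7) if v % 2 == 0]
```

Let's trace through this code step by step.

Initialize: answer = [v for v in range(7) if v % 2 == 0]

After execution: answer = [0, 2, 4, 6]
[0, 2, 4, 6]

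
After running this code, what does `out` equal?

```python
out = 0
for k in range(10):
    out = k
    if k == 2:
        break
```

Let's trace through this code step by step.

Initialize: out = 0
Entering loop: for k in range(10):

After execution: out = 2
2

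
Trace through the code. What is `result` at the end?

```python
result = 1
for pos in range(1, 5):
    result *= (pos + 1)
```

Let's trace through this code step by step.

Initialize: result = 1
Entering loop: for pos in range(1, 5):

After execution: result = 120
120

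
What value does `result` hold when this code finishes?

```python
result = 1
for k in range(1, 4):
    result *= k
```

Let's trace through this code step by step.

Initialize: result = 1
Entering loop: for k in range(1, 4):

After execution: result = 6
6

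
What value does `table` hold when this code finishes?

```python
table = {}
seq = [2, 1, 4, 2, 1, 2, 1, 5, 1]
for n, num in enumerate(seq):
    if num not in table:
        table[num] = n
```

Let's trace through this code step by step.

Initialize: table = {}
Initialize: seq = [2, 1, 4, 2, 1, 2, 1, 5, 1]
Entering loop: for n, num in enumerate(seq):

After execution: table = {2: 0, 1: 1, 4: 2, 5: 7}
{2: 0, 1: 1, 4: 2, 5: 7}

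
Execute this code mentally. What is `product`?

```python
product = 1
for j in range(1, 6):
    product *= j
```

Let's trace through this code step by step.

Initialize: product = 1
Entering loop: for j in range(1, 6):

After execution: product = 120
120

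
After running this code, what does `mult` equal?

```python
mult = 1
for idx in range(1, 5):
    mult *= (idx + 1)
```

Let's trace through this code step by step.

Initialize: mult = 1
Entering loop: for idx in range(1, 5):

After execution: mult = 120
120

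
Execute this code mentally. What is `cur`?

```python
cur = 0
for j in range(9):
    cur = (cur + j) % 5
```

Let's trace through this code step by step.

Initialize: cur = 0
Entering loop: for j in range(9):

After execution: cur = 1
1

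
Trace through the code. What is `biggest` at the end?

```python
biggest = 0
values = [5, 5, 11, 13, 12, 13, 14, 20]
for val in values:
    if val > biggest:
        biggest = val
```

Let's trace through this code step by step.

Initialize: biggest = 0
Initialize: values = [5, 5, 11, 13, 12, 13, 14, 20]
Entering loop: for val in values:

After execution: biggest = 20
20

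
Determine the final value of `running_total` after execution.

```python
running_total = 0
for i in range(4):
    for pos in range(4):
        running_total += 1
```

Let's trace through this code step by step.

Initialize: running_total = 0
Entering loop: for i in range(4):

After execution: running_total = 16
16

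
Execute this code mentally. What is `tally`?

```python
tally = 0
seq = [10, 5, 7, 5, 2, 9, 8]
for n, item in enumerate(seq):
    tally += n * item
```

Let's trace through this code step by step.

Initialize: tally = 0
Initialize: seq = [10, 5, 7, 5, 2, 9, 8]
Entering loop: for n, item in enumerate(seq):

After execution: tally = 135
135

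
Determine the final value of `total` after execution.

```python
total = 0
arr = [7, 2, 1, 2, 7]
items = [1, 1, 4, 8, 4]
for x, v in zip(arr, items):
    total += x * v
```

Let's trace through this code step by step.

Initialize: total = 0
Initialize: arr = [7, 2, 1, 2, 7]
Initialize: items = [1, 1, 4, 8, 4]
Entering loop: for x, v in zip(arr, items):

After execution: total = 57
57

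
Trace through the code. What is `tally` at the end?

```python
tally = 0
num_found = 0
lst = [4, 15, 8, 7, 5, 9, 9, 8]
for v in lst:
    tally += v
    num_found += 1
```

Let's trace through this code step by step.

Initialize: tally = 0
Initialize: num_found = 0
Initialize: lst = [4, 15, 8, 7, 5, 9, 9, 8]
Entering loop: for v in lst:

After execution: tally = 65
65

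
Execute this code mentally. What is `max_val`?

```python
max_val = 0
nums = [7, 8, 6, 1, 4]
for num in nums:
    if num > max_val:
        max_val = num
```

Let's trace through this code step by step.

Initialize: max_val = 0
Initialize: nums = [7, 8, 6, 1, 4]
Entering loop: for num in nums:

After execution: max_val = 8
8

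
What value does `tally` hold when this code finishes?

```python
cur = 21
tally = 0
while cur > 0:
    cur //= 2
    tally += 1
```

Let's trace through this code step by step.

Initialize: cur = 21
Initialize: tally = 0
Entering loop: while cur > 0:

After execution: tally = 5
5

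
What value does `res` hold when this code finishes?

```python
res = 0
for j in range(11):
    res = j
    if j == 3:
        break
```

Let's trace through this code step by step.

Initialize: res = 0
Entering loop: for j in range(11):

After execution: res = 3
3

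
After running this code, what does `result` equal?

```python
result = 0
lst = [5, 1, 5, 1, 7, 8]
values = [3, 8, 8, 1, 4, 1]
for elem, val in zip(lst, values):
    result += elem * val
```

Let's trace through this code step by step.

Initialize: result = 0
Initialize: lst = [5, 1, 5, 1, 7, 8]
Initialize: values = [3, 8, 8, 1, 4, 1]
Entering loop: for elem, val in zip(lst, values):

After execution: result = 100
100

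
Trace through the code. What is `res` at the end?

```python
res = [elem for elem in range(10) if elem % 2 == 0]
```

Let's trace through this code step by step.

Initialize: res = [elem for elem in range(10) if elem % 2 == 0]

After execution: res = [0, 2, 4, 6, 8]
[0, 2, 4, 6, 8]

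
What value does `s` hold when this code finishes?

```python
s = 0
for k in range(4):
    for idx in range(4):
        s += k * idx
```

Let's trace through this code step by step.

Initialize: s = 0
Entering loop: for k in range(4):

After execution: s = 36
36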